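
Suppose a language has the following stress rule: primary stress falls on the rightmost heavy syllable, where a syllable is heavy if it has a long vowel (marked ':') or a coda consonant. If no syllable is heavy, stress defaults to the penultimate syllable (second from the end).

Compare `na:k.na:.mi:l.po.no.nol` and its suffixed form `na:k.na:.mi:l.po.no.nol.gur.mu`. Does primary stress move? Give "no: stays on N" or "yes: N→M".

Base `na:k.na:.mi:l.po.no.nol` (6 syllables):
  Weights: 1 na:k H, 2 na: H, 3 mi:l H, 4 po L, 5 no L, 6 nol H.
  Heavy syllables in the domain: 1, 2, 3, 6. The rightmost is syllable 6 (nol).
  → primary stress on syllable 6.
Suffixed `na:k.na:.mi:l.po.no.nol.gur.mu` (8 syllables):
  Weights: 1 na:k H, 2 na: H, 3 mi:l H, 4 po L, 5 no L, 6 nol H, 7 gur H, 8 mu L.
  Heavy syllables in the domain: 1, 2, 3, 6, 7. The rightmost is syllable 7 (gur).
  → primary stress on syllable 7.

yes: 6→7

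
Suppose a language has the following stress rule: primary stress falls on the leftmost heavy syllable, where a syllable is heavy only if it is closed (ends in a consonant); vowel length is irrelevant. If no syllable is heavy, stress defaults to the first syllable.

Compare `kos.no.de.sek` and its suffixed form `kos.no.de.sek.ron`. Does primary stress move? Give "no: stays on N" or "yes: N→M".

Base `kos.no.de.sek` (4 syllables):
  Weights: 1 kos H, 2 no L, 3 de L, 4 sek H.
  Heavy syllables in the domain: 1, 4. The leftmost is syllable 1 (kos).
  → primary stress on syllable 1.
Suffixed `kos.no.de.sek.ron` (5 syllables):
  Weights: 1 kos H, 2 no L, 3 de L, 4 sek H, 5 ron H.
  Heavy syllables in the domain: 1, 4, 5. The leftmost is syllable 1 (kos).
  → primary stress on syllable 1.

no: stays on 1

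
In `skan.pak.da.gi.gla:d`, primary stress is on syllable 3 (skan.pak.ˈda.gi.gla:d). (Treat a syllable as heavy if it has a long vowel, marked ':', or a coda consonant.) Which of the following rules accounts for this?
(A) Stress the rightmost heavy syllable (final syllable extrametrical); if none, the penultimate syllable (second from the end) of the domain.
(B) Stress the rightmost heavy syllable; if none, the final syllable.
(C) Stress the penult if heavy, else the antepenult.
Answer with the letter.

Rule A → syllable 2 (observed: 3).
Rule B → syllable 5 (observed: 3).
Rule C → syllable 3 ✓.

C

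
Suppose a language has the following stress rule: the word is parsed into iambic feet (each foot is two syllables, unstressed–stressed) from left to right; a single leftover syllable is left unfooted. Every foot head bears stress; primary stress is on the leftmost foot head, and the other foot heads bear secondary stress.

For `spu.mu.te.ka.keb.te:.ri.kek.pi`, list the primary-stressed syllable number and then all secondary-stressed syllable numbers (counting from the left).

Parse left to right into iambic (σˈσ) feet: (spu.ˈmu) (te.ˈka) (keb.ˈte:) (ri.ˈkek) pi. Syllable 9 is left unfooted.
Foot heads (stressed positions): 2, 4, 6, 8.
End Rule Leftmost: primary stress on the leftmost head = syllable 2.
Secondary stress on 4, 6, 8: spu.ˈmu.te.ˌka.keb.ˌte:.ri.ˌkek.pi.

primary 2, secondary 4, 6, 8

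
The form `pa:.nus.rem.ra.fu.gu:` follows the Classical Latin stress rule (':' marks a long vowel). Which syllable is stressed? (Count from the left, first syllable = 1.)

4

Classical Latin: stress the penult if heavy (long vowel or closed), else the antepenult.
Weights: 4 ra L, 5 fu L, 6 gu: H.
The penult (syllable 5, fu) is light, so stress falls on the antepenult (syllable 4, ra).
Stress on syllable 4: pa:.nus.rem.ˈra.fu.gu:.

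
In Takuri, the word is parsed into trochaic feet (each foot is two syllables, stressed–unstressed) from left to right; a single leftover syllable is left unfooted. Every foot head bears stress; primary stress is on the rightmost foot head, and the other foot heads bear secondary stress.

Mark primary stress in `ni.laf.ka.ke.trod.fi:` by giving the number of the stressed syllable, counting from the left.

5

Parse left to right into trochaic (ˈσσ) feet: (ˈni.laf) (ˈka.ke) (ˈtrod.fi:).
Foot heads (stressed positions): 1, 3, 5.
End Rule Rightmost: primary stress on the rightmost head = syllable 5.
Primary stress: syllable 5 → ni.laf.ka.ke.ˈtrod.fi:.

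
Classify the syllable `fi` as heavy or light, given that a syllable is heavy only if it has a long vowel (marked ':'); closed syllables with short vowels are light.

`fi`: short vowel, open (no coda). Short vowel → light.

light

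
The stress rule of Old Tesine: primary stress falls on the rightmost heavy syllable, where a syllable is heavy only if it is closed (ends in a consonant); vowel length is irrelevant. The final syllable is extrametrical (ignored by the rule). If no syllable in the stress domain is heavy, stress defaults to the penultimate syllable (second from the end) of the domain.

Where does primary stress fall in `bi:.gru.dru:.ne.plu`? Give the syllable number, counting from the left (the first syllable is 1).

3

The final syllable (5, plu) is extrametrical; the stress domain is syllables 1–4.
Weights: 1 bi: L, 2 gru L, 3 dru: L, 4 ne L.
No heavy syllable in the domain; default to the penultimate syllable (second from the end) of the domain = syllable 3.
Primary stress: syllable 3 → bi:.gru.ˈdru:.ne.plu.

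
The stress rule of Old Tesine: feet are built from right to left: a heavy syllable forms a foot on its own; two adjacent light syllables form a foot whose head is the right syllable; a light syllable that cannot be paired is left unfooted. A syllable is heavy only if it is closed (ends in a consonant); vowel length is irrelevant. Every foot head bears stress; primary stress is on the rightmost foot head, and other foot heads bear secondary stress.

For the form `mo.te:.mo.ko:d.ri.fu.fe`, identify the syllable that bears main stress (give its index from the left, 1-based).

7

Weights: 1 mo L, 2 te: L, 3 mo L, 4 ko:d H, 5 ri L, 6 fu L, 7 fe L.
Parse right to left (heavy = foot alone; LL = one foot; stranded L unfooted): mo (te:.ˈmo) (ˈko:d) ri (fu.ˈfe).
Foot heads: 3, 4, 7.
Primary stress on the rightmost head = syllable 7.
Primary stress: syllable 7 → mo.te:.mo.ko:d.ri.fu.ˈfe.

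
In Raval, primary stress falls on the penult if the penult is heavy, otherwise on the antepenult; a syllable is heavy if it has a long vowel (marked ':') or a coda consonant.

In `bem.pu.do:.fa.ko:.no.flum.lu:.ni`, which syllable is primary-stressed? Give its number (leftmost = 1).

Weights: 7 flum H, 8 lu: H, 9 ni L.
The penult (syllable 8, lu:) is heavy, so it takes stress.
Primary stress: syllable 8 → bem.pu.do:.fa.ko:.no.flum.ˈlu:.ni.

8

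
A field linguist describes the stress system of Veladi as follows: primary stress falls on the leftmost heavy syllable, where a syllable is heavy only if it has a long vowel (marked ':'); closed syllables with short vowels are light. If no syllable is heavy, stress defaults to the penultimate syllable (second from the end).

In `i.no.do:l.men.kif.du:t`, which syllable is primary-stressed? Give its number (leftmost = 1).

3

Weights: 1 i L, 2 no L, 3 do:l H, 4 men L, 5 kif L, 6 du:t H.
Heavy syllables in the domain: 3, 6. The leftmost is syllable 3 (do:l).
Primary stress: syllable 3 → i.no.ˈdo:l.men.kif.du:t.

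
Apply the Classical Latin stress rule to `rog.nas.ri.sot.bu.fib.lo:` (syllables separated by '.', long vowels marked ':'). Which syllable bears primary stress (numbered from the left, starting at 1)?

6

Classical Latin: stress the penult if heavy (long vowel or closed), else the antepenult.
Weights: 5 bu L, 6 fib H, 7 lo: H.
The penult (syllable 6, fib) is heavy, so it takes stress.
Stress on syllable 6: rog.nas.ri.sot.bu.ˈfib.lo:.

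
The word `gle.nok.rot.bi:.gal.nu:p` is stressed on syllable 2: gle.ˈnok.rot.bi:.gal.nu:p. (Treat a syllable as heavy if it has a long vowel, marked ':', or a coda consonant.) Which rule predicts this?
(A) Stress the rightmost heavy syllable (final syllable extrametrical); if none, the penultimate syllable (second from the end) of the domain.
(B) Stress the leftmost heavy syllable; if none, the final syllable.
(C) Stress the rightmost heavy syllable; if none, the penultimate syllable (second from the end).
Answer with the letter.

Rule A → syllable 5 (observed: 2).
Rule B → syllable 2 ✓.
Rule C → syllable 6 (observed: 2).

B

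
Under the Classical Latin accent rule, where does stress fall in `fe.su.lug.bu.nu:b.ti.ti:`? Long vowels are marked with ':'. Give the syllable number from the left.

5

Classical Latin: stress the penult if heavy (long vowel or closed), else the antepenult.
Weights: 5 nu:b H, 6 ti L, 7 ti: H.
The penult (syllable 6, ti) is light, so stress falls on the antepenult (syllable 5, nu:b).
Stress on syllable 5: fe.su.lug.bu.ˈnu:b.ti.ti:.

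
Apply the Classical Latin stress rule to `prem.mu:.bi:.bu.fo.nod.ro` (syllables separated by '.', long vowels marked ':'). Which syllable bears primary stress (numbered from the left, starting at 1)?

Classical Latin: stress the penult if heavy (long vowel or closed), else the antepenult.
Weights: 5 fo L, 6 nod H, 7 ro L.
The penult (syllable 6, nod) is heavy, so it takes stress.
Stress on syllable 6: prem.mu:.bi:.bu.fo.ˈnod.ro.

6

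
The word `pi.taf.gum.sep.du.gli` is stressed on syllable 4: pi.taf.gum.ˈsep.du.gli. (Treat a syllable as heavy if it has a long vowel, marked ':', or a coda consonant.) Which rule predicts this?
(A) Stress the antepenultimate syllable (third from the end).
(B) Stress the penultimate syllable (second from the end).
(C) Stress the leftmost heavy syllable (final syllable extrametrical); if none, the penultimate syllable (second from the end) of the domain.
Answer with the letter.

Rule A → syllable 4 ✓.
Rule B → syllable 5 (observed: 4).
Rule C → syllable 2 (observed: 4).

A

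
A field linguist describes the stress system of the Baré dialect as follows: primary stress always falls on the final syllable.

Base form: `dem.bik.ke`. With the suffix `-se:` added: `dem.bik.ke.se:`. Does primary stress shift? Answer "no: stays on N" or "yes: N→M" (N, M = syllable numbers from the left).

Base `dem.bik.ke` (3 syllables):
  The word has 3 syllables; the final syllable is syllable 3 (ke).
  → primary stress on syllable 3.
Suffixed `dem.bik.ke.se:` (4 syllables):
  The word has 4 syllables; the final syllable is syllable 4 (se:).
  → primary stress on syllable 4.

yes: 3→4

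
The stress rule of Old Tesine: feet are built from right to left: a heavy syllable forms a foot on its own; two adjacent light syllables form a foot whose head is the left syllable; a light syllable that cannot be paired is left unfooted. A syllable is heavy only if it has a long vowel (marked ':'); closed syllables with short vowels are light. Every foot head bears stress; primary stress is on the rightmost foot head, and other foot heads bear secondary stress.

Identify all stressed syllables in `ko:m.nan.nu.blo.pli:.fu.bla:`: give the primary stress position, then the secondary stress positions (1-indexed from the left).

Weights: 1 ko:m H, 2 nan L, 3 nu L, 4 blo L, 5 pli: H, 6 fu L, 7 bla: H.
Parse right to left (heavy = foot alone; LL = one foot; stranded L unfooted): (ˈko:m) nan (ˈnu.blo) (ˈpli:) fu (ˈbla:).
Foot heads: 1, 3, 5, 7.
Primary stress on the rightmost head = syllable 7.
Secondary stress on 1, 3, 5: ˌko:m.nan.ˌnu.blo.ˌpli:.fu.ˈbla:.

primary 7, secondary 1, 3, 5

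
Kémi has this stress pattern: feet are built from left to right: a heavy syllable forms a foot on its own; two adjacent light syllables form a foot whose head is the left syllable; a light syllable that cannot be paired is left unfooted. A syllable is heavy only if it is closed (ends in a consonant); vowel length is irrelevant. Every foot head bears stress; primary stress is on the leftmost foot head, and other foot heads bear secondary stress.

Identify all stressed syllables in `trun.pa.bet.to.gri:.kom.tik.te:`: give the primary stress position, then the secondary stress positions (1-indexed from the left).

Weights: 1 trun H, 2 pa L, 3 bet H, 4 to L, 5 gri: L, 6 kom H, 7 tik H, 8 te: L.
Parse left to right (heavy = foot alone; LL = one foot; stranded L unfooted): (ˈtrun) pa (ˈbet) (ˈto.gri:) (ˈkom) (ˈtik) te:.
Foot heads: 1, 3, 4, 6, 7.
Primary stress on the leftmost head = syllable 1.
Secondary stress on 3, 4, 6, 7: ˈtrun.pa.ˌbet.ˌto.gri:.ˌkom.ˌtik.te:.

primary 1, secondary 3, 4, 6, 7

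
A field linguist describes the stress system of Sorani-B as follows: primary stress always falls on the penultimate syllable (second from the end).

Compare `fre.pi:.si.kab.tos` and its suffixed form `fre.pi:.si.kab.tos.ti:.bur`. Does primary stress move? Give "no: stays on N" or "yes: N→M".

yes: 4→6

Base `fre.pi:.si.kab.tos` (5 syllables):
  The word has 5 syllables; the penultimate syllable (second from the end) is syllable 4 (kab).
  → primary stress on syllable 4.
Suffixed `fre.pi:.si.kab.tos.ti:.bur` (7 syllables):
  The word has 7 syllables; the penultimate syllable (second from the end) is syllable 6 (ti:).
  → primary stress on syllable 6.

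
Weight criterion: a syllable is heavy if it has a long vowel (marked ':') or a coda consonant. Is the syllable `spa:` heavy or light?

`spa:`: long vowel, open (no coda). Long vowel → heavy.

heavy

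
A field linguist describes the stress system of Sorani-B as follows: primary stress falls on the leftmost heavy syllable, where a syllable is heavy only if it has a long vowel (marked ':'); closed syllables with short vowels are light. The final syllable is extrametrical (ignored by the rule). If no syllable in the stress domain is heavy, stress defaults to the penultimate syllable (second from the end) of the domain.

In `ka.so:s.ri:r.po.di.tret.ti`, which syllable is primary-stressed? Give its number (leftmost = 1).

The final syllable (7, ti) is extrametrical; the stress domain is syllables 1–6.
Weights: 1 ka L, 2 so:s H, 3 ri:r H, 4 po L, 5 di L, 6 tret L.
Heavy syllables in the domain: 2, 3. The leftmost is syllable 2 (so:s).
Primary stress: syllable 2 → ka.ˈso:s.ri:r.po.di.tret.ti.

2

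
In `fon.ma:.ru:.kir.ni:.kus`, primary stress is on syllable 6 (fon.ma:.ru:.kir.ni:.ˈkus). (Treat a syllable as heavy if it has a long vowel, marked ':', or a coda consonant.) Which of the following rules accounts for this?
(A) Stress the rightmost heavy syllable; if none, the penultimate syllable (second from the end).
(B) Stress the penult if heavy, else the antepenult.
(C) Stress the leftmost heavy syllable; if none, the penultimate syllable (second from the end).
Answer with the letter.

A

Rule A → syllable 6 ✓.
Rule B → syllable 5 (observed: 6).
Rule C → syllable 1 (observed: 6).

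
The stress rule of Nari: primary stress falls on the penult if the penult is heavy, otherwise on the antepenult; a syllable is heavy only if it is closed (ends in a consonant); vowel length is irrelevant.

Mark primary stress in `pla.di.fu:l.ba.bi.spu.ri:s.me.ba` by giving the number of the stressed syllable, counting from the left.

Weights: 7 ri:s H, 8 me L, 9 ba L.
The penult (syllable 8, me) is light, so stress falls on the antepenult (syllable 7, ri:s).
Primary stress: syllable 7 → pla.di.fu:l.ba.bi.spu.ˈri:s.me.ba.

7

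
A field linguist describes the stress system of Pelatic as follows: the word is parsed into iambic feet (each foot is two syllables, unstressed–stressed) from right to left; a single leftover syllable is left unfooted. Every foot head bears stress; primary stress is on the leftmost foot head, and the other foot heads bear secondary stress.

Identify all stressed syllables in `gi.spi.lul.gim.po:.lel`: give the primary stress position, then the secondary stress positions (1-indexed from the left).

Parse right to left into iambic (σˈσ) feet: (gi.ˈspi) (lul.ˈgim) (po:.ˈlel).
Foot heads (stressed positions): 2, 4, 6.
End Rule Leftmost: primary stress on the leftmost head = syllable 2.
Secondary stress on 4, 6: gi.ˈspi.lul.ˌgim.po:.ˌlel.

primary 2, secondary 4, 6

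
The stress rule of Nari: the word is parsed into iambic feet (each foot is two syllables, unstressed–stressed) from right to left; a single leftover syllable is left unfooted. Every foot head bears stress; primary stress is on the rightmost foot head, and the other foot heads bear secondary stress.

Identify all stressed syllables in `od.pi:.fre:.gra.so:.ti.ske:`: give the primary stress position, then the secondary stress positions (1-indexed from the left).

Parse right to left into iambic (σˈσ) feet: od (pi:.ˈfre:) (gra.ˈso:) (ti.ˈske:). Syllable 1 is left unfooted.
Foot heads (stressed positions): 3, 5, 7.
End Rule Rightmost: primary stress on the rightmost head = syllable 7.
Secondary stress on 3, 5: od.pi:.ˌfre:.gra.ˌso:.ti.ˈske:.

primary 7, secondary 3, 5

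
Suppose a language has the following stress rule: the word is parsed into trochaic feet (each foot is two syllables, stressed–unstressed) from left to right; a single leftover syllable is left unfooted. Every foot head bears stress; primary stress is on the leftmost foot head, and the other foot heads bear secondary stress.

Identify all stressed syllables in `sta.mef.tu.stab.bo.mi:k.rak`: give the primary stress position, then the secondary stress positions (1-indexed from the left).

Parse left to right into trochaic (ˈσσ) feet: (ˈsta.mef) (ˈtu.stab) (ˈbo.mi:k) rak. Syllable 7 is left unfooted.
Foot heads (stressed positions): 1, 3, 5.
End Rule Leftmost: primary stress on the leftmost head = syllable 1.
Secondary stress on 3, 5: ˈsta.mef.ˌtu.stab.ˌbo.mi:k.rak.

primary 1, secondary 3, 5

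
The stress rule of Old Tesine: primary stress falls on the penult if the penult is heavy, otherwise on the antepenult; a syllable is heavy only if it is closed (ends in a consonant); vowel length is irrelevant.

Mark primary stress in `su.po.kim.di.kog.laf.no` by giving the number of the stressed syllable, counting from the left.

6

Weights: 5 kog H, 6 laf H, 7 no L.
The penult (syllable 6, laf) is heavy, so it takes stress.
Primary stress: syllable 6 → su.po.kim.di.kog.ˈlaf.no.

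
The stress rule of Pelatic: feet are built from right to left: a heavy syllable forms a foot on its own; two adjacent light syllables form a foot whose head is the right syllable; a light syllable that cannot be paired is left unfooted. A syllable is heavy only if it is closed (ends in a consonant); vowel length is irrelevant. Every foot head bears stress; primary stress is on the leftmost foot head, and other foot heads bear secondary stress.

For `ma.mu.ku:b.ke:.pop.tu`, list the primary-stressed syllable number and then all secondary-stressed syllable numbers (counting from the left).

primary 2, secondary 3, 5

Weights: 1 ma L, 2 mu L, 3 ku:b H, 4 ke: L, 5 pop H, 6 tu L.
Parse right to left (heavy = foot alone; LL = one foot; stranded L unfooted): (ma.ˈmu) (ˈku:b) ke: (ˈpop) tu.
Foot heads: 2, 3, 5.
Primary stress on the leftmost head = syllable 2.
Secondary stress on 3, 5: ma.ˈmu.ˌku:b.ke:.ˌpop.tu.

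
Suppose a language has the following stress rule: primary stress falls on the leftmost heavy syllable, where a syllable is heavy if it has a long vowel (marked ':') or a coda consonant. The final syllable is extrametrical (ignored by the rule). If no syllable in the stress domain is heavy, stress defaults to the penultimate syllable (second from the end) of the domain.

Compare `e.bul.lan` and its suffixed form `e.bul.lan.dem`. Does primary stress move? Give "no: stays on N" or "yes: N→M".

Base `e.bul.lan` (3 syllables):
  The final syllable (3, lan) is extrametrical; the stress domain is syllables 1–2.
  Weights: 1 e L, 2 bul H.
  Heavy syllables in the domain: 2. The leftmost is syllable 2 (bul).
  → primary stress on syllable 2.
Suffixed `e.bul.lan.dem` (4 syllables):
  The final syllable (4, dem) is extrametrical; the stress domain is syllables 1–3.
  Weights: 1 e L, 2 bul H, 3 lan H.
  Heavy syllables in the domain: 2, 3. The leftmost is syllable 2 (bul).
  → primary stress on syllable 2.

no: stays on 2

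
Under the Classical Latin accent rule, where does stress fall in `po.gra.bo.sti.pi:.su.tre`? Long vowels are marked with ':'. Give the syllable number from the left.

5

Classical Latin: stress the penult if heavy (long vowel or closed), else the antepenult.
Weights: 5 pi: H, 6 su L, 7 tre L.
The penult (syllable 6, su) is light, so stress falls on the antepenult (syllable 5, pi:).
Stress on syllable 5: po.gra.bo.sti.ˈpi:.su.tre.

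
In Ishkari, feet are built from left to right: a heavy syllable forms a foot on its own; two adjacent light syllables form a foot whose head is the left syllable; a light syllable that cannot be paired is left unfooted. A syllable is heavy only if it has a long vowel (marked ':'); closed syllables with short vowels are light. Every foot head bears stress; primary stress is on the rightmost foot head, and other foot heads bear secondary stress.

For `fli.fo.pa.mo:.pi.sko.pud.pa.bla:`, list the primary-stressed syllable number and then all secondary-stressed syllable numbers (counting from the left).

Weights: 1 fli L, 2 fo L, 3 pa L, 4 mo: H, 5 pi L, 6 sko L, 7 pud L, 8 pa L, 9 bla: H.
Parse left to right (heavy = foot alone; LL = one foot; stranded L unfooted): (ˈfli.fo) pa (ˈmo:) (ˈpi.sko) (ˈpud.pa) (ˈbla:).
Foot heads: 1, 4, 5, 7, 9.
Primary stress on the rightmost head = syllable 9.
Secondary stress on 1, 4, 5, 7: ˌfli.fo.pa.ˌmo:.ˌpi.sko.ˌpud.pa.ˈbla:.

primary 9, secondary 1, 4, 5, 7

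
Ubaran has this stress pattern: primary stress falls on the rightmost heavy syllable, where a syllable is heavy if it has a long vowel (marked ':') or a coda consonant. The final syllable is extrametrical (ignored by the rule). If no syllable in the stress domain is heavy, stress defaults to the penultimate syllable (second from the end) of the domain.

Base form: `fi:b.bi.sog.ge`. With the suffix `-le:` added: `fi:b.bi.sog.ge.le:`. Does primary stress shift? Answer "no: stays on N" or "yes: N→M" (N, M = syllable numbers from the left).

Base `fi:b.bi.sog.ge` (4 syllables):
  The final syllable (4, ge) is extrametrical; the stress domain is syllables 1–3.
  Weights: 1 fi:b H, 2 bi L, 3 sog H.
  Heavy syllables in the domain: 1, 3. The rightmost is syllable 3 (sog).
  → primary stress on syllable 3.
Suffixed `fi:b.bi.sog.ge.le:` (5 syllables):
  The final syllable (5, le:) is extrametrical; the stress domain is syllables 1–4.
  Weights: 1 fi:b H, 2 bi L, 3 sog H, 4 ge L.
  Heavy syllables in the domain: 1, 3. The rightmost is syllable 3 (sog).
  → primary stress on syllable 3.

no: stays on 3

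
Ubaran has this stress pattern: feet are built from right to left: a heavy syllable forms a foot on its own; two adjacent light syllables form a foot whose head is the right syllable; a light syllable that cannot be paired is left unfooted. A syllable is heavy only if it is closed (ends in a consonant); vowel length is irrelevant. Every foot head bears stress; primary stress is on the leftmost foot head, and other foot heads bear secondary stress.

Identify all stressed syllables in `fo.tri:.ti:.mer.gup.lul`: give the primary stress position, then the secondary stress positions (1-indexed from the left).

Weights: 1 fo L, 2 tri: L, 3 ti: L, 4 mer H, 5 gup H, 6 lul H.
Parse right to left (heavy = foot alone; LL = one foot; stranded L unfooted): fo (tri:.ˈti:) (ˈmer) (ˈgup) (ˈlul).
Foot heads: 3, 4, 5, 6.
Primary stress on the leftmost head = syllable 3.
Secondary stress on 4, 5, 6: fo.tri:.ˈti:.ˌmer.ˌgup.ˌlul.

primary 3, secondary 4, 5, 6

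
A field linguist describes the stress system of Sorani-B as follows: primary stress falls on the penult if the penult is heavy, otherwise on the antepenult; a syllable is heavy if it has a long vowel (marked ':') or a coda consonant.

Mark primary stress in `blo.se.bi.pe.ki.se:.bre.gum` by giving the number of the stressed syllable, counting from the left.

6

Weights: 6 se: H, 7 bre L, 8 gum H.
The penult (syllable 7, bre) is light, so stress falls on the antepenult (syllable 6, se:).
Primary stress: syllable 6 → blo.se.bi.pe.ki.ˈse:.bre.gum.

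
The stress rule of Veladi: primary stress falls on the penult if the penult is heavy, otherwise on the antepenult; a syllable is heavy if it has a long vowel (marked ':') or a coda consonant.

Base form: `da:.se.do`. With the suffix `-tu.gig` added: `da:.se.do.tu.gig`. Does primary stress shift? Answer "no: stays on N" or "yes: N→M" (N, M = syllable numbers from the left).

Base `da:.se.do` (3 syllables):
  Weights: 1 da: H, 2 se L, 3 do L.
  The penult (syllable 2, se) is light, so stress falls on the antepenult (syllable 1, da:).
  → primary stress on syllable 1.
Suffixed `da:.se.do.tu.gig` (5 syllables):
  Weights: 3 do L, 4 tu L, 5 gig H.
  The penult (syllable 4, tu) is light, so stress falls on the antepenult (syllable 3, do).
  → primary stress on syllable 3.

yes: 1→3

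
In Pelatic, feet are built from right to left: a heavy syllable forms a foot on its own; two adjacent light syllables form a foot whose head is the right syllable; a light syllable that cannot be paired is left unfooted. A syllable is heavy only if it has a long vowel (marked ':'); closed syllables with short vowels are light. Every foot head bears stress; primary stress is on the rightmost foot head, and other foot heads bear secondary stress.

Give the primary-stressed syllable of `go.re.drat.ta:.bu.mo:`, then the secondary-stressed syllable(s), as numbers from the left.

Weights: 1 go L, 2 re L, 3 drat L, 4 ta: H, 5 bu L, 6 mo: H.
Parse right to left (heavy = foot alone; LL = one foot; stranded L unfooted): go (re.ˈdrat) (ˈta:) bu (ˈmo:).
Foot heads: 3, 4, 6.
Primary stress on the rightmost head = syllable 6.
Secondary stress on 3, 4: go.re.ˌdrat.ˌta:.bu.ˈmo:.

primary 6, secondary 3, 4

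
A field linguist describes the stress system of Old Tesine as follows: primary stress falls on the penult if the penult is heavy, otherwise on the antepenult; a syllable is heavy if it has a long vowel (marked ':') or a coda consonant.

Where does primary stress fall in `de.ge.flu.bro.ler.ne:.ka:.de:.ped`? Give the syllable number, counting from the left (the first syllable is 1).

8

Weights: 7 ka: H, 8 de: H, 9 ped H.
The penult (syllable 8, de:) is heavy, so it takes stress.
Primary stress: syllable 8 → de.ge.flu.bro.ler.ne:.ka:.ˈde:.ped.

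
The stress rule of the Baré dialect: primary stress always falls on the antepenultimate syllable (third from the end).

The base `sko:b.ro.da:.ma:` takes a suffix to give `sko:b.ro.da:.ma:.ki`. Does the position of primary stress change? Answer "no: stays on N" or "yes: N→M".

yes: 2→3

Base `sko:b.ro.da:.ma:` (4 syllables):
  The word has 4 syllables; the antepenultimate syllable (third from the end) is syllable 2 (ro).
  → primary stress on syllable 2.
Suffixed `sko:b.ro.da:.ma:.ki` (5 syllables):
  The word has 5 syllables; the antepenultimate syllable (third from the end) is syllable 3 (da:).
  → primary stress on syllable 3.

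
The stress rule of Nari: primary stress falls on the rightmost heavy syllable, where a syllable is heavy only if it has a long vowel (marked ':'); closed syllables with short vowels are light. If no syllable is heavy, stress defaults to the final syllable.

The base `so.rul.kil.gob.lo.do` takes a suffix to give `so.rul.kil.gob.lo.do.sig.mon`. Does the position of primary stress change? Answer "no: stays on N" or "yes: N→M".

yes: 6→8

Base `so.rul.kil.gob.lo.do` (6 syllables):
  Weights: 1 so L, 2 rul L, 3 kil L, 4 gob L, 5 lo L, 6 do L.
  No heavy syllable in the domain; default to the final syllable = syllable 6.
  → primary stress on syllable 6.
Suffixed `so.rul.kil.gob.lo.do.sig.mon` (8 syllables):
  Weights: 1 so L, 2 rul L, 3 kil L, 4 gob L, 5 lo L, 6 do L, 7 sig L, 8 mon L.
  No heavy syllable in the domain; default to the final syllable = syllable 8.
  → primary stress on syllable 8.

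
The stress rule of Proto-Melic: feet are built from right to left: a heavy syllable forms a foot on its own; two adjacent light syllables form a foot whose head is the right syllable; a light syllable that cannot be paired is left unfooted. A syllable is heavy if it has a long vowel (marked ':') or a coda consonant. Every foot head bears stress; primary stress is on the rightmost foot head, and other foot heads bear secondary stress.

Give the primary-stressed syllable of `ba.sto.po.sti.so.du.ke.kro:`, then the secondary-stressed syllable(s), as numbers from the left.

Weights: 1 ba L, 2 sto L, 3 po L, 4 sti L, 5 so L, 6 du L, 7 ke L, 8 kro: H.
Parse right to left (heavy = foot alone; LL = one foot; stranded L unfooted): ba (sto.ˈpo) (sti.ˈso) (du.ˈke) (ˈkro:).
Foot heads: 3, 5, 7, 8.
Primary stress on the rightmost head = syllable 8.
Secondary stress on 3, 5, 7: ba.sto.ˌpo.sti.ˌso.du.ˌke.ˈkro:.

primary 8, secondary 3, 5, 7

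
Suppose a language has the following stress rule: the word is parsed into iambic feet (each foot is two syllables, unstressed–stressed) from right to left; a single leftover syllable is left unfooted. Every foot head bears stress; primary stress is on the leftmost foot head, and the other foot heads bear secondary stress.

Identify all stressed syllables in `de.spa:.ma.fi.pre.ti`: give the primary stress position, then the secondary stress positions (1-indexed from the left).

primary 2, secondary 4, 6

Parse right to left into iambic (σˈσ) feet: (de.ˈspa:) (ma.ˈfi) (pre.ˈti).
Foot heads (stressed positions): 2, 4, 6.
End Rule Leftmost: primary stress on the leftmost head = syllable 2.
Secondary stress on 4, 6: de.ˈspa:.ma.ˌfi.pre.ˌti.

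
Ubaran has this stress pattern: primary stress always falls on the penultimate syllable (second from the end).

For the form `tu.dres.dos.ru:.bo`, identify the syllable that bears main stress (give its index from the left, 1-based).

4

The word has 5 syllables; the penultimate syllable (second from the end) is syllable 4 (ru:).
Primary stress: syllable 4 → tu.dres.dos.ˈru:.bo.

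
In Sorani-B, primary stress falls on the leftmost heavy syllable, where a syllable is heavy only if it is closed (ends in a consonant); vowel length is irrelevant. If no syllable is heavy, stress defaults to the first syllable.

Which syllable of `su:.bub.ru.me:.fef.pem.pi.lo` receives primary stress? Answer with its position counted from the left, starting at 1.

Weights: 1 su: L, 2 bub H, 3 ru L, 4 me: L, 5 fef H, 6 pem H, 7 pi L, 8 lo L.
Heavy syllables in the domain: 2, 5, 6. The leftmost is syllable 2 (bub).
Primary stress: syllable 2 → su:.ˈbub.ru.me:.fef.pem.pi.lo.

2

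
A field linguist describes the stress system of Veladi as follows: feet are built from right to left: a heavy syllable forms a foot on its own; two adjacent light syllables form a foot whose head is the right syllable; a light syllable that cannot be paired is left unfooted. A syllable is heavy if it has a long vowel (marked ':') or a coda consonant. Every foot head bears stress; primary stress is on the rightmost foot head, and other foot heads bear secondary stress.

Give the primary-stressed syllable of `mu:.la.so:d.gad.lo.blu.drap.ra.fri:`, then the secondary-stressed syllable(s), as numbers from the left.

Weights: 1 mu: H, 2 la L, 3 so:d H, 4 gad H, 5 lo L, 6 blu L, 7 drap H, 8 ra L, 9 fri: H.
Parse right to left (heavy = foot alone; LL = one foot; stranded L unfooted): (ˈmu:) la (ˈso:d) (ˈgad) (lo.ˈblu) (ˈdrap) ra (ˈfri:).
Foot heads: 1, 3, 4, 6, 7, 9.
Primary stress on the rightmost head = syllable 9.
Secondary stress on 1, 3, 4, 6, 7: ˌmu:.la.ˌso:d.ˌgad.lo.ˌblu.ˌdrap.ra.ˈfri:.

primary 9, secondary 1, 3, 4, 6, 7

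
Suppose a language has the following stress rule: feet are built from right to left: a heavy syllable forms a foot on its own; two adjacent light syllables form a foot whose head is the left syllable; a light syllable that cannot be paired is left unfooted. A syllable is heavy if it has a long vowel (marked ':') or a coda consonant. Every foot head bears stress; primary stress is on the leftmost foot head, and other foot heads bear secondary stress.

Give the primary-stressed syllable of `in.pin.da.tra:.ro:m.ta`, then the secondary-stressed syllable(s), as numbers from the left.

primary 1, secondary 2, 4, 5

Weights: 1 in H, 2 pin H, 3 da L, 4 tra: H, 5 ro:m H, 6 ta L.
Parse right to left (heavy = foot alone; LL = one foot; stranded L unfooted): (ˈin) (ˈpin) da (ˈtra:) (ˈro:m) ta.
Foot heads: 1, 2, 4, 5.
Primary stress on the leftmost head = syllable 1.
Secondary stress on 2, 4, 5: ˈin.ˌpin.da.ˌtra:.ˌro:m.ta.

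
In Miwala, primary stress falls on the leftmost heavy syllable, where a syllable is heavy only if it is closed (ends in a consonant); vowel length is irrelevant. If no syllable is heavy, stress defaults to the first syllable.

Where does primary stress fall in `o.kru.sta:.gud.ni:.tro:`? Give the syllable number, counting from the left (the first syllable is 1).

Weights: 1 o L, 2 kru L, 3 sta: L, 4 gud H, 5 ni: L, 6 tro: L.
Heavy syllables in the domain: 4. The leftmost is syllable 4 (gud).
Primary stress: syllable 4 → o.kru.sta:.ˈgud.ni:.tro:.

4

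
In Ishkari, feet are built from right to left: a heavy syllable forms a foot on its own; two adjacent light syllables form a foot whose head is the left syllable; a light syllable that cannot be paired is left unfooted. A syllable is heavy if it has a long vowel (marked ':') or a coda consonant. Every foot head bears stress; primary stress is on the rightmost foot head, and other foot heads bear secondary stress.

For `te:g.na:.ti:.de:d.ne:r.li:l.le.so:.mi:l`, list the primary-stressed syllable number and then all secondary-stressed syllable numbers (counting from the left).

primary 9, secondary 1, 2, 3, 4, 5, 6, 8

Weights: 1 te:g H, 2 na: H, 3 ti: H, 4 de:d H, 5 ne:r H, 6 li:l H, 7 le L, 8 so: H, 9 mi:l H.
Parse right to left (heavy = foot alone; LL = one foot; stranded L unfooted): (ˈte:g) (ˈna:) (ˈti:) (ˈde:d) (ˈne:r) (ˈli:l) le (ˈso:) (ˈmi:l).
Foot heads: 1, 2, 3, 4, 5, 6, 8, 9.
Primary stress on the rightmost head = syllable 9.
Secondary stress on 1, 2, 3, 4, 5, 6, 8: ˌte:g.ˌna:.ˌti:.ˌde:d.ˌne:r.ˌli:l.le.ˌso:.ˈmi:l.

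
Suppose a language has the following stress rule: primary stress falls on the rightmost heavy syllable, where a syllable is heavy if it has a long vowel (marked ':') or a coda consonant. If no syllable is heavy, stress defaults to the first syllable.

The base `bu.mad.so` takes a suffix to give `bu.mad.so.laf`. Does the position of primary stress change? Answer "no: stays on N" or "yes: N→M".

Base `bu.mad.so` (3 syllables):
  Weights: 1 bu L, 2 mad H, 3 so L.
  Heavy syllables in the domain: 2. The rightmost is syllable 2 (mad).
  → primary stress on syllable 2.
Suffixed `bu.mad.so.laf` (4 syllables):
  Weights: 1 bu L, 2 mad H, 3 so L, 4 laf H.
  Heavy syllables in the domain: 2, 4. The rightmost is syllable 4 (laf).
  → primary stress on syllable 4.

yes: 2→4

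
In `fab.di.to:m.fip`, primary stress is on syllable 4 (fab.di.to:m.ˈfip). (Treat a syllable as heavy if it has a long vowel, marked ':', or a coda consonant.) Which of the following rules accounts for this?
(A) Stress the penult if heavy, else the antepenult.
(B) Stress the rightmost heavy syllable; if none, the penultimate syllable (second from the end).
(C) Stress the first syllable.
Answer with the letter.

B

Rule A → syllable 3 (observed: 4).
Rule B → syllable 4 ✓.
Rule C → syllable 1 (observed: 4).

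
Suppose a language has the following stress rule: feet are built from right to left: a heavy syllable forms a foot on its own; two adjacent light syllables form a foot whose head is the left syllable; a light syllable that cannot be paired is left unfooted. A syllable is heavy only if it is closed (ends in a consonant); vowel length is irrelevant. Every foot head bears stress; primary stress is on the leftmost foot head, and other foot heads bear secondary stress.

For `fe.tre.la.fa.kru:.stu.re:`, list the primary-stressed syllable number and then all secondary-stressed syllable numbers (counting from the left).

primary 2, secondary 4, 6

Weights: 1 fe L, 2 tre L, 3 la L, 4 fa L, 5 kru: L, 6 stu L, 7 re: L.
Parse right to left (heavy = foot alone; LL = one foot; stranded L unfooted): fe (ˈtre.la) (ˈfa.kru:) (ˈstu.re:).
Foot heads: 2, 4, 6.
Primary stress on the leftmost head = syllable 2.
Secondary stress on 4, 6: fe.ˈtre.la.ˌfa.kru:.ˌstu.re:.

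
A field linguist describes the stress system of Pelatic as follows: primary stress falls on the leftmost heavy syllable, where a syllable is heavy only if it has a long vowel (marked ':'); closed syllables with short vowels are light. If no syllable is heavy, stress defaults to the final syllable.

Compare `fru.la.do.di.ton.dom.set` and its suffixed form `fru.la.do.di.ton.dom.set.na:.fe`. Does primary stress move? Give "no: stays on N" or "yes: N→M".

Base `fru.la.do.di.ton.dom.set` (7 syllables):
  Weights: 1 fru L, 2 la L, 3 do L, 4 di L, 5 ton L, 6 dom L, 7 set L.
  No heavy syllable in the domain; default to the final syllable = syllable 7.
  → primary stress on syllable 7.
Suffixed `fru.la.do.di.ton.dom.set.na:.fe` (9 syllables):
  Weights: 1 fru L, 2 la L, 3 do L, 4 di L, 5 ton L, 6 dom L, 7 set L, 8 na: H, 9 fe L.
  Heavy syllables in the domain: 8. The leftmost is syllable 8 (na:).
  → primary stress on syllable 8.

yes: 7→8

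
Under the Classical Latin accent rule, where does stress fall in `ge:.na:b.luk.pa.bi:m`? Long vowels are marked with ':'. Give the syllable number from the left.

Classical Latin: stress the penult if heavy (long vowel or closed), else the antepenult.
Weights: 3 luk H, 4 pa L, 5 bi:m H.
The penult (syllable 4, pa) is light, so stress falls on the antepenult (syllable 3, luk).
Stress on syllable 3: ge:.na:b.ˈluk.pa.bi:m.

3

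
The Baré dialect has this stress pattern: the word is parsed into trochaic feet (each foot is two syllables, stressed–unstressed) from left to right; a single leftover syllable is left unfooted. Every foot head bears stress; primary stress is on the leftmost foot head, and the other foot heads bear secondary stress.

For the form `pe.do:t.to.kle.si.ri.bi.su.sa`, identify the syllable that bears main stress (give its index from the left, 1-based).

1

Parse left to right into trochaic (ˈσσ) feet: (ˈpe.do:t) (ˈto.kle) (ˈsi.ri) (ˈbi.su) sa. Syllable 9 is left unfooted.
Foot heads (stressed positions): 1, 3, 5, 7.
End Rule Leftmost: primary stress on the leftmost head = syllable 1.
Primary stress: syllable 1 → ˈpe.do:t.to.kle.si.ri.bi.su.sa.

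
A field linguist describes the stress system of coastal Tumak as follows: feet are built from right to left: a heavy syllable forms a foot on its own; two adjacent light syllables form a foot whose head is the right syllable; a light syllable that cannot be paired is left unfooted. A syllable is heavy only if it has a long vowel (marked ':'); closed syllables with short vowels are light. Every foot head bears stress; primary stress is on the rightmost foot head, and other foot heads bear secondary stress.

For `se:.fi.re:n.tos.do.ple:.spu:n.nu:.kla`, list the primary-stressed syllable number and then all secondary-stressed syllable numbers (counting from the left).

Weights: 1 se: H, 2 fi L, 3 re:n H, 4 tos L, 5 do L, 6 ple: H, 7 spu:n H, 8 nu: H, 9 kla L.
Parse right to left (heavy = foot alone; LL = one foot; stranded L unfooted): (ˈse:) fi (ˈre:n) (tos.ˈdo) (ˈple:) (ˈspu:n) (ˈnu:) kla.
Foot heads: 1, 3, 5, 6, 7, 8.
Primary stress on the rightmost head = syllable 8.
Secondary stress on 1, 3, 5, 6, 7: ˌse:.fi.ˌre:n.tos.ˌdo.ˌple:.ˌspu:n.ˈnu:.kla.

primary 8, secondary 1, 3, 5, 6, 7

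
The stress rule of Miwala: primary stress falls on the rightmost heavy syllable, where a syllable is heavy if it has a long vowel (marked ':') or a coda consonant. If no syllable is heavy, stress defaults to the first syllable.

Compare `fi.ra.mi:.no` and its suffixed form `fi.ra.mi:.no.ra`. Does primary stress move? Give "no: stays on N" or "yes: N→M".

no: stays on 3

Base `fi.ra.mi:.no` (4 syllables):
  Weights: 1 fi L, 2 ra L, 3 mi: H, 4 no L.
  Heavy syllables in the domain: 3. The rightmost is syllable 3 (mi:).
  → primary stress on syllable 3.
Suffixed `fi.ra.mi:.no.ra` (5 syllables):
  Weights: 1 fi L, 2 ra L, 3 mi: H, 4 no L, 5 ra L.
  Heavy syllables in the domain: 3. The rightmost is syllable 3 (mi:).
  → primary stress on syllable 3.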